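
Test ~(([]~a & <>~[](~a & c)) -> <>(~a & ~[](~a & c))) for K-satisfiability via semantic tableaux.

No, unsatisfiable

1. ~(([]~a & <>~[](~a & c)) -> <>(~a & ~[](~a & c))), 0
2. []~a & <>~[](~a & c), 0
3. ~<>(~a & ~[](~a & c)), 0
4. []~a, 0
5. <>~[](~a & c), 0
6. ~[](~a & c), 1
7. ~(~a & ~[](~a & c)), 1
8. ~a, 1
9. [](~a & c), 1
10. ~(~a & c), 2
11. ~a & c, 2
12. ~a, 2
13. c, 2
14. ~c, 2
Accessibility: 0R1, 1R2
Branch closes: c and ~c both at 2.
(One branch shown.) All branches close.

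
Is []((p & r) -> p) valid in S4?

Valid in S4

Tableau for the negation ~[]((p & r) -> p):
1. ~[]((p & r) -> p), w0
2. ~((p & r) -> p), w1
3. p & r, w1
4. ~p, w1
5. p, w1
6. r, w1
Accessibility: w0Rw0, w0Rw1, w1Rw1
Branch closes: p and ~p both at w1.
Every branch of the negation's tableau closes; the branch above is one of them.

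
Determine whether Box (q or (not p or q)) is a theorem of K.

Invalid (countermodel exists)

Tableau for the negation not Box (q or (not p or q)):
1. not Box (q or (not p or q)), 0
2. not (q or (not p or q)), 1   [neg-Box-rule on 1: fresh world 1, 0R1]
3. not q, 1   [neg-or-rule on 2]
4. not (not p or q), 1   [neg-or-rule on 2]
5. p, 1   [neg-or-rule on 4]
Accessibility: 0R1
The negation has an open branch (countermodel exists).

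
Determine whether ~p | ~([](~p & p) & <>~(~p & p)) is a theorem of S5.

Yes, valid

Tableau for the negation ~(~p | ~([](~p & p) & <>~(~p & p))):
1. ~(~p | ~([](~p & p) & <>~(~p & p))), 0
2. p, 0
3. [](~p & p) & <>~(~p & p), 0
4. [](~p & p), 0
5. <>~(~p & p), 0
6. ~p & p, 0
7. ~p, 0
Accessibility: 0R0
Branch closes: p and ~p both at 0.
All branches of the negation close; one closing branch shown above.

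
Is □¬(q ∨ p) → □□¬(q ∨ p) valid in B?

Not valid

Tableau for the negation ¬(□¬(q ∨ p) → □□¬(q ∨ p)):
1. ¬(□¬(q ∨ p) → □□¬(q ∨ p)), w0
2. □¬(q ∨ p), w0   [¬→-rule on 1]
3. ¬□□¬(q ∨ p), w0   [¬→-rule on 1]
4. ¬(q ∨ p), w0   [□-rule on 2 via w0Rw0]
5. ¬q, w0   [¬∨-rule on 4]
6. ¬p, w0   [¬∨-rule on 4]
7. ¬□¬(q ∨ p), w1   [¬□-rule on 3: fresh world w1, w0Rw1]
8. ¬(q ∨ p), w1   [□-rule on 2 via w0Rw1]
9. ¬q, w1   [¬∨-rule on 8]
10. ¬p, w1   [¬∨-rule on 8]
11. q ∨ p, w2   [¬□-rule on 7: fresh world w2, w1Rw2]
12. p, w2   [∨-rule on 11 (branches; this branch)]
Accessibility: w0Rw0, w0Rw1, w1Rw0, w1Rw1, w1Rw2, w2Rw1, w2Rw2
The negation has an open branch (countermodel exists).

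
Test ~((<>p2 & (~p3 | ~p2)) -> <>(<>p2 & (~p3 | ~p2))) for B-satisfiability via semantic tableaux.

No, unsatisfiable

1. ~((<>p2 & (~p3 | ~p2)) -> <>(<>p2 & (~p3 | ~p2))), w0
2. <>p2 & (~p3 | ~p2), w0
3. ~<>(<>p2 & (~p3 | ~p2)), w0
4. <>p2, w0
5. ~p3 | ~p2, w0
6. ~(<>p2 & (~p3 | ~p2)), w0
7. ~p3, w0
8. ~<>p2, w0
9. ~p2, w0
10. p2, w1
11. ~(<>p2 & (~p3 | ~p2)), w1
12. ~p2, w1
Accessibility: w0Rw0, w0Rw1, w1Rw0, w1Rw1
Branch closes: p2 and ~p2 both at w1.
Every branch closes; the branch above is one of them.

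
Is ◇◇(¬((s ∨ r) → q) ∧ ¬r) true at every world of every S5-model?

Tableau for the negation ¬◇◇(¬((s ∨ r) → q) ∧ ¬r):
1. ¬◇◇(¬((s ∨ r) → q) ∧ ¬r), 0
2. ¬◇(¬((s ∨ r) → q) ∧ ¬r), 0
3. ¬(¬((s ∨ r) → q) ∧ ¬r), 0
4. r, 0
Accessibility: 0R0
The negation has an open branch (countermodel exists).

Not valid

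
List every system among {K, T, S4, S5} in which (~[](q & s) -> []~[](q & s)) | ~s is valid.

S5-tableau for the negation ~((~[](q & s) -> []~[](q & s)) | ~s):
1. ~((~[](q & s) -> []~[](q & s)) | ~s), u
2. ~(~[](q & s) -> []~[](q & s)), u
3. s, u
4. ~[](q & s), u
5. ~[]~[](q & s), u
6. ~(q & s), v
7. ~s, v
8. [](q & s), w
9. q & s, u
10. q, u
11. q & s, v
12. q, v
13. s, v
Accessibility: uRu, uRv, uRw, vRu, vRv, vRw, wRu, wRv, wRw
Branch closes: s and ~s both at v.
Every branch closes (one shown): valid in S5.
S4-tableau for the negation ~((~[](q & s) -> []~[](q & s)) | ~s):
1. ~((~[](q & s) -> []~[](q & s)) | ~s), u
2. ~(~[](q & s) -> []~[](q & s)), u
3. s, u
4. ~[](q & s), u
5. ~[]~[](q & s), u
6. ~(q & s), v
7. ~s, v
8. [](q & s), w
9. q & s, w
10. q, w
11. s, w
Accessibility: uRu, uRv, uRw, vRv, wRw
Complete open branch: countermodel on an S4-frame, so not valid in S4, nor in K, T (the same frame is also a K-frame and a T-frame).

S5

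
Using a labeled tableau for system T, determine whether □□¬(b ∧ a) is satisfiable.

Satisfiable

1. □□¬(b ∧ a), 0
2. □¬(b ∧ a), 0
3. ¬(b ∧ a), 0
4. ¬a, 0
Accessibility: 0R0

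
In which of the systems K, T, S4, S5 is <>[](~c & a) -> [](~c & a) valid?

S5

S4-tableau for the negation ~(<>[](~c & a) -> [](~c & a)):
1. ~(<>[](~c & a) -> [](~c & a)), w0
2. <>[](~c & a), w0
3. ~[](~c & a), w0
4. [](~c & a), w1
5. ~c & a, w1
6. ~c, w1
7. a, w1
8. ~(~c & a), w2
9. ~a, w2
Accessibility: w0Rw0, w0Rw1, w0Rw2, w1Rw1, w2Rw2
Complete open branch: countermodel on an S4-frame, so not valid in S4, nor in K, T (the same frame is also a K-frame and a T-frame).
S5-tableau for the negation ~(<>[](~c & a) -> [](~c & a)):
1. ~(<>[](~c & a) -> [](~c & a)), w0
2. <>[](~c & a), w0
3. ~[](~c & a), w0
4. [](~c & a), w1
5. ~c & a, w0
6. ~c, w0
7. a, w0
8. ~c & a, w1
9. ~c, w1
10. a, w1
11. ~(~c & a), w2
12. ~c & a, w2
13. ~c, w2
14. a, w2
15. ~a, w2
Accessibility: w0Rw0, w0Rw1, w0Rw2, w1Rw0, w1Rw1, w1Rw2, w2Rw0, w2Rw1, w2Rw2
Branch closes: a and ~a both at w2.
Every branch closes (one shown): valid in S5.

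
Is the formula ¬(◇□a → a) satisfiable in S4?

1. ¬(◇□a → a), 0
2. ◇□a, 0
3. ¬a, 0
4. □a, 1
5. a, 1
Accessibility: 0R0, 0R1, 1R1

Satisfiable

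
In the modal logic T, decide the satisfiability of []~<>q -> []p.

Satisfiable (open branch found)

1. []~<>q -> []p, u
2. []p, u
3. p, u
Accessibility: uRu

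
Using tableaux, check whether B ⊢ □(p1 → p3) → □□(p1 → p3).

Not valid

Tableau for the negation ¬(□(p1 → p3) → □□(p1 → p3)):
1. ¬(□(p1 → p3) → □□(p1 → p3)), u
2. □(p1 → p3), u
3. ¬□□(p1 → p3), u
4. p1 → p3, u
5. p3, u
6. ¬□(p1 → p3), v
7. p1 → p3, v
8. p3, v
9. ¬(p1 → p3), w
10. p1, w
11. ¬p3, w
Accessibility: uRu, uRv, vRu, vRv, vRw, wRv, wRw
The negation has an open branch (countermodel exists).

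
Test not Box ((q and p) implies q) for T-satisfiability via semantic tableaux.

Unsatisfiable (every branch closes)

1. not Box ((q and p) implies q), 0
2. not ((q and p) implies q), 1
3. q and p, 1
4. not q, 1
5. q, 1
6. p, 1
Accessibility: 0R0, 0R1, 1R1
Branch closes: q and not q both at 1.
(One branch shown.) All branches close.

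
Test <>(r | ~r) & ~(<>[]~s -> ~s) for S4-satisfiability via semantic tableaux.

1. <>(r | ~r) & ~(<>[]~s -> ~s), u
2. <>(r | ~r), u
3. ~(<>[]~s -> ~s), u
4. <>[]~s, u
5. s, u
6. r | ~r, v
7. ~r, v
8. []~s, w
9. ~s, w
Accessibility: uRu, uRv, uRw, vRv, wRw

Yes, satisfiable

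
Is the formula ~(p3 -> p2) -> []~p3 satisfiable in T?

Yes, satisfiable

1. ~(p3 -> p2) -> []~p3, w0
2. []~p3, w0   [->-rule on 1 (branches; this branch)]
3. ~p3, w0   [[]-rule on 2 via w0Rw0]
Accessibility: w0Rw0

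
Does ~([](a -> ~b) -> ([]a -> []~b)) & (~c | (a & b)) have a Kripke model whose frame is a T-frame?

1. ~([](a -> ~b) -> ([]a -> []~b)) & (~c | (a & b)), u
2. ~([](a -> ~b) -> ([]a -> []~b)), u
3. ~c | (a & b), u
4. [](a -> ~b), u
5. ~([]a -> []~b), u
6. []a, u
7. ~[]~b, u
8. a -> ~b, u
9. a, u
10. ~c, u
11. ~b, u
12. b, v
13. a -> ~b, v
14. a, v
15. ~b, v
Accessibility: uRu, uRv, vRv
Branch closes: b and ~b both at v.
(One branch shown.) All branches close.

Unsatisfiable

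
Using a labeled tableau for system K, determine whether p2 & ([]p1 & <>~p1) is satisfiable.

1. p2 & ([]p1 & <>~p1), 0
2. p2, 0
3. []p1 & <>~p1, 0
4. []p1, 0
5. <>~p1, 0
6. ~p1, 1
7. p1, 1
Accessibility: 0R1
Branch closes: p1 and ~p1 both at 1.
All branches of the tableau close; one closing branch shown above.

No, unsatisfiable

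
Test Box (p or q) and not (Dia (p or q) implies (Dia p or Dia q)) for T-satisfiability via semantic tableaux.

1. Box (p or q) and not (Dia (p or q) implies (Dia p or Dia q)), u
2. Box (p or q), u
3. not (Dia (p or q) implies (Dia p or Dia q)), u
4. Dia (p or q), u
5. not (Dia p or Dia q), u
6. not Dia p, u
7. not Dia q, u
8. p or q, u
9. not p, u
10. not q, u
11. q, u
Accessibility: uRu
Branch closes: q and not q both at u.
All branches of the tableau close; one closing branch shown above.

Unsatisfiable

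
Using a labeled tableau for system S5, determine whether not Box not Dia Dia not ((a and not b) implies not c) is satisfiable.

1. not Box not Dia Dia not ((a and not b) implies not c), 0
2. Dia Dia not ((a and not b) implies not c), 1   [neg-Box-rule on 1: fresh world 1, 0R1]
3. Dia not ((a and not b) implies not c), 2   [Dia-rule on 2: fresh world 2, 1R2]
4. not ((a and not b) implies not c), 3   [Dia-rule on 3: fresh world 3, 2R3]
5. a and not b, 3   [neg-implies-rule on 4]
6. c, 3   [neg-implies-rule on 4]
7. a, 3   [and-rule on 5]
8. not b, 3   [and-rule on 5]
Accessibility: 0R0, 0R1, 0R2, 0R3, 1R0, 1R1, 1R2, 1R3, 2R0, 2R1, 2R2, 2R3, 3R0, 3R1, 3R2, 3R3

Satisfiable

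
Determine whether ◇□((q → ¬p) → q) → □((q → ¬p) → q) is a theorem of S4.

Tableau for the negation ¬(◇□((q → ¬p) → q) → □((q → ¬p) → q)):
1. ¬(◇□((q → ¬p) → q) → □((q → ¬p) → q)), w0
2. ◇□((q → ¬p) → q), w0
3. ¬□((q → ¬p) → q), w0
4. □((q → ¬p) → q), w1
5. (q → ¬p) → q, w1
6. q, w1
7. ¬((q → ¬p) → q), w2
8. q → ¬p, w2
9. ¬q, w2
10. ¬p, w2
Accessibility: w0Rw0, w0Rw1, w0Rw2, w1Rw1, w2Rw2
The negation has an open branch (countermodel exists).

Not valid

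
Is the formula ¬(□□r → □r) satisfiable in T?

1. ¬(□□r → □r), w0
2. □□r, w0
3. ¬□r, w0
4. □r, w0
5. r, w0
6. ¬r, w1
7. □r, w1
8. r, w1
Accessibility: w0Rw0, w0Rw1, w1Rw1
Branch closes: r and ¬r both at w1.
(One branch shown.) All branches close.

Unsatisfiable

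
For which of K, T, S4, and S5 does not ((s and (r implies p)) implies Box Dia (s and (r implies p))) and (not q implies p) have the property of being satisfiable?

S4-tableau for the formula:
1. not ((s and (r implies p)) implies Box Dia (s and (r implies p))) and (not q implies p), u
2. not ((s and (r implies p)) implies Box Dia (s and (r implies p))), u   [and-rule on 1]
3. not q implies p, u   [and-rule on 1]
4. s and (r implies p), u   [neg-implies-rule on 2]
5. not Box Dia (s and (r implies p)), u   [neg-implies-rule on 2]
6. s, u   [and-rule on 4]
7. r implies p, u   [and-rule on 4]
8. p, u   [implies-rule on 3 (branches; this branch)]
9. not Dia (s and (r implies p)), v   [neg-Box-rule on 5: fresh world v, uRv]
10. not (s and (r implies p)), v   [neg-Dia-rule on 9 via vRv]
11. not (r implies p), v   [neg-and-rule on 10 (branches; this branch)]
12. r, v   [neg-implies-rule on 11]
13. not p, v   [neg-implies-rule on 11]
Accessibility: uRu, uRv, vRv
Complete open branch: satisfiable in S4, hence also in K, T (this S4-model is also a K-model and a T-model).
S5-tableau for the formula:
1. not ((s and (r implies p)) implies Box Dia (s and (r implies p))) and (not q implies p), u
2. not ((s and (r implies p)) implies Box Dia (s and (r implies p))), u   [and-rule on 1]
3. not q implies p, u   [and-rule on 1]
4. s and (r implies p), u   [neg-implies-rule on 2]
5. not Box Dia (s and (r implies p)), u   [neg-implies-rule on 2]
6. s, u   [and-rule on 4]
7. r implies p, u   [and-rule on 4]
8. p, u   [implies-rule on 3 (branches; this branch)]
9. not Dia (s and (r implies p)), v   [neg-Box-rule on 5: fresh world v, uRv]
10. not (s and (r implies p)), u   [neg-Dia-rule on 9 via vRu]
11. not (s and (r implies p)), v   [neg-Dia-rule on 9 via vRv]
12. not (r implies p), u   [neg-and-rule on 10 (branches; this branch)]
13. r, u   [neg-implies-rule on 12]
14. not p, u   [neg-implies-rule on 12]
Accessibility: uRu, uRv, vRu, vRv
Branch closes: p and not p both at u.
Every branch closes (one shown): unsatisfiable in S5.

K, T, S4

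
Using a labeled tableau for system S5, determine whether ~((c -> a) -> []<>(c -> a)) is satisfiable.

Unsatisfiable

1. ~((c -> a) -> []<>(c -> a)), u
2. c -> a, u   [~->-rule on 1]
3. ~[]<>(c -> a), u   [~->-rule on 1]
4. a, u   [->-rule on 2 (branches; this branch)]
5. ~<>(c -> a), v   [~[]-rule on 3: fresh world v, uRv]
6. ~(c -> a), u   [~<>-rule on 5 via vRu]
7. c, u   [~->-rule on 6]
8. ~a, u   [~->-rule on 6]
Accessibility: uRu, uRv, vRu, vRv
Branch closes: a and ~a both at u.
Every branch closes; the branch above is one of them.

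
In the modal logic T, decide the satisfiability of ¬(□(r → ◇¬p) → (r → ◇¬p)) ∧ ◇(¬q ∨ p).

1. ¬(□(r → ◇¬p) → (r → ◇¬p)) ∧ ◇(¬q ∨ p), u
2. ¬(□(r → ◇¬p) → (r → ◇¬p)), u
3. ◇(¬q ∨ p), u
4. □(r → ◇¬p), u
5. ¬(r → ◇¬p), u
6. r, u
7. ¬◇¬p, u
8. r → ◇¬p, u
9. p, u
10. ◇¬p, u
11. ¬q ∨ p, v
12. r → ◇¬p, v
13. p, v
14. ◇¬p, v
15. ¬p, w
16. r → ◇¬p, w
17. p, w
Accessibility: uRu, uRv, uRw, vRv, wRw
Branch closes: p and ¬p both at w.
Every branch closes; the branch above is one of them.

Unsatisfiable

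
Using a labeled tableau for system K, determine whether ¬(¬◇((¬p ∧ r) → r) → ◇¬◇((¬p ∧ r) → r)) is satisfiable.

Yes, satisfiable

1. ¬(¬◇((¬p ∧ r) → r) → ◇¬◇((¬p ∧ r) → r)), u
2. ¬◇((¬p ∧ r) → r), u
3. ¬◇¬◇((¬p ∧ r) → r), u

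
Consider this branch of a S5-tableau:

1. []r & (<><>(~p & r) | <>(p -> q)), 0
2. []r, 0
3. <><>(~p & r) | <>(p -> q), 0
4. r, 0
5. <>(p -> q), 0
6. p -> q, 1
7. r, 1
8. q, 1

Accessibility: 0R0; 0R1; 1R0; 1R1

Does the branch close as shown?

Open

No world carries both an atom and its negation.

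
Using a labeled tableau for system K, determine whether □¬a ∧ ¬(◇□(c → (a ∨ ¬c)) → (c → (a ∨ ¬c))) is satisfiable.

1. □¬a ∧ ¬(◇□(c → (a ∨ ¬c)) → (c → (a ∨ ¬c))), w0
2. □¬a, w0
3. ¬(◇□(c → (a ∨ ¬c)) → (c → (a ∨ ¬c))), w0
4. ◇□(c → (a ∨ ¬c)), w0
5. ¬(c → (a ∨ ¬c)), w0
6. c, w0
7. ¬(a ∨ ¬c), w0
8. ¬a, w0
9. □(c → (a ∨ ¬c)), w1
10. ¬a, w1
Accessibility: w0Rw1

Yes, satisfiable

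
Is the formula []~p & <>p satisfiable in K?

1. []~p & <>p, 0
2. []~p, 0   [&-rule on 1]
3. <>p, 0   [&-rule on 1]
4. p, 1   [<>-rule on 3: fresh world 1, 0R1]
5. ~p, 1   [[]-rule on 2 via 0R1]
Accessibility: 0R1
Branch closes: p and ~p both at 1.
Every branch closes; the branch above is one of them.

Unsatisfiable (every branch closes)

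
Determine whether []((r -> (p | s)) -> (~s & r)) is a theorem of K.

No, not valid

Tableau for the negation ~[]((r -> (p | s)) -> (~s & r)):
1. ~[]((r -> (p | s)) -> (~s & r)), w0
2. ~((r -> (p | s)) -> (~s & r)), w1
3. r -> (p | s), w1
4. ~(~s & r), w1
5. p | s, w1
6. ~r, w1
7. s, w1
Accessibility: w0Rw1
The negation has an open branch (countermodel exists).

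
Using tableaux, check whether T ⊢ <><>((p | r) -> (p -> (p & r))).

Not valid

Tableau for the negation ~<><>((p | r) -> (p -> (p & r))):
1. ~<><>((p | r) -> (p -> (p & r))), w0
2. ~<>((p | r) -> (p -> (p & r))), w0   [~<>-rule on 1 via w0Rw0]
3. ~((p | r) -> (p -> (p & r))), w0   [~<>-rule on 2 via w0Rw0]
4. p | r, w0   [~->-rule on 3]
5. ~(p -> (p & r)), w0   [~->-rule on 3]
6. p, w0   [~->-rule on 5]
7. ~(p & r), w0   [~->-rule on 5]
8. ~r, w0   [~&-rule on 7 (branches; this branch)]
Accessibility: w0Rw0
The negation has an open branch (countermodel exists).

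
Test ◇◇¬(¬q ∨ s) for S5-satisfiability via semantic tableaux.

1. ◇◇¬(¬q ∨ s), w0
2. ◇¬(¬q ∨ s), w1
3. ¬(¬q ∨ s), w2
4. q, w2
5. ¬s, w2
Accessibility: w0Rw0, w0Rw1, w0Rw2, w1Rw0, w1Rw1, w1Rw2, w2Rw0, w2Rw1, w2Rw2

Satisfiable (open branch found)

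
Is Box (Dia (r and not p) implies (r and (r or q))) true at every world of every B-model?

Not valid

Tableau for the negation not Box (Dia (r and not p) implies (r and (r or q))):
1. not Box (Dia (r and not p) implies (r and (r or q))), u
2. not (Dia (r and not p) implies (r and (r or q))), v
3. Dia (r and not p), v
4. not (r and (r or q)), v
5. not (r or q), v
6. not r, v
7. not q, v
8. r and not p, w
9. r, w
10. not p, w
Accessibility: uRu, uRv, vRu, vRv, vRw, wRv, wRw
The negation has an open branch (countermodel exists).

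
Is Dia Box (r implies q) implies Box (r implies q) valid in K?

Tableau for the negation not (Dia Box (r implies q) implies Box (r implies q)):
1. not (Dia Box (r implies q) implies Box (r implies q)), 0
2. Dia Box (r implies q), 0   [neg-implies-rule on 1]
3. not Box (r implies q), 0   [neg-implies-rule on 1]
4. Box (r implies q), 1   [Dia-rule on 2: fresh world 1, 0R1]
5. not (r implies q), 2   [neg-Box-rule on 3: fresh world 2, 0R2]
6. r, 2   [neg-implies-rule on 5]
7. not q, 2   [neg-implies-rule on 5]
Accessibility: 0R1, 0R2
The negation has an open branch (countermodel exists).

Invalid (countermodel exists)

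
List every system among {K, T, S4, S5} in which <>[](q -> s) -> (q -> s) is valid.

S5

S5-tableau for the negation ~(<>[](q -> s) -> (q -> s)):
1. ~(<>[](q -> s) -> (q -> s)), u
2. <>[](q -> s), u   [~->-rule on 1]
3. ~(q -> s), u   [~->-rule on 1]
4. q, u   [~->-rule on 3]
5. ~s, u   [~->-rule on 3]
6. [](q -> s), v   [<>-rule on 2: fresh world v, uRv]
7. q -> s, u   [[]-rule on 6 via vRu]
8. q -> s, v   [[]-rule on 6 via vRv]
9. s, u   [->-rule on 7 (branches; this branch)]
Accessibility: uRu, uRv, vRu, vRv
Branch closes: s and ~s both at u.
Every branch closes (one shown): valid in S5.
S4-tableau for the negation ~(<>[](q -> s) -> (q -> s)):
1. ~(<>[](q -> s) -> (q -> s)), u
2. <>[](q -> s), u   [~->-rule on 1]
3. ~(q -> s), u   [~->-rule on 1]
4. q, u   [~->-rule on 3]
5. ~s, u   [~->-rule on 3]
6. [](q -> s), v   [<>-rule on 2: fresh world v, uRv]
7. q -> s, v   [[]-rule on 6 via vRv]
8. s, v   [->-rule on 7 (branches; this branch)]
Accessibility: uRu, uRv, vRv
Complete open branch: countermodel on an S4-frame, so not valid in S4, nor in K, T (the same frame is also a K-frame and a T-frame).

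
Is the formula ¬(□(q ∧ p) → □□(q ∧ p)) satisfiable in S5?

1. ¬(□(q ∧ p) → □□(q ∧ p)), 0
2. □(q ∧ p), 0   [¬→-rule on 1]
3. ¬□□(q ∧ p), 0   [¬→-rule on 1]
4. q ∧ p, 0   [□-rule on 2 via 0R0]
5. q, 0   [∧-rule on 4]
6. p, 0   [∧-rule on 4]
7. ¬□(q ∧ p), 1   [¬□-rule on 3: fresh world 1, 0R1]
8. q ∧ p, 1   [□-rule on 2 via 0R1]
9. q, 1   [∧-rule on 8]
10. p, 1   [∧-rule on 8]
11. ¬(q ∧ p), 2   [¬□-rule on 7: fresh world 2, 1R2]
12. q ∧ p, 2   [□-rule on 2 via 0R2]
13. q, 2   [∧-rule on 12]
14. p, 2   [∧-rule on 12]
15. ¬p, 2   [¬∧-rule on 11 (branches; this branch)]
Accessibility: 0R0, 0R1, 0R2, 1R0, 1R1, 1R2, 2R0, 2R1, 2R2
Branch closes: p and ¬p both at 2.
All branches of the tableau close; one closing branch shown above.

No, unsatisfiable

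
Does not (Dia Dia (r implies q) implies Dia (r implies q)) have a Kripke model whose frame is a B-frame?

Satisfiable (open branch found)

1. not (Dia Dia (r implies q) implies Dia (r implies q)), w0
2. Dia Dia (r implies q), w0
3. not Dia (r implies q), w0
4. not (r implies q), w0
5. r, w0
6. not q, w0
7. Dia (r implies q), w1
8. not (r implies q), w1
9. r, w1
10. not q, w1
11. r implies q, w2
12. q, w2
Accessibility: w0Rw0, w0Rw1, w1Rw0, w1Rw1, w1Rw2, w2Rw1, w2Rw2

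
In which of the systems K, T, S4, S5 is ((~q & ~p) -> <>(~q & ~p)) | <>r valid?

T-tableau for the negation ~(((~q & ~p) -> <>(~q & ~p)) | <>r):
1. ~(((~q & ~p) -> <>(~q & ~p)) | <>r), 0
2. ~((~q & ~p) -> <>(~q & ~p)), 0
3. ~<>r, 0
4. ~q & ~p, 0
5. ~<>(~q & ~p), 0
6. ~q, 0
7. ~p, 0
8. ~r, 0
9. ~(~q & ~p), 0
10. p, 0
Accessibility: 0R0
Branch closes: p and ~p both at 0.
Every branch closes (one shown): valid in T, hence also in S4, S5 (every theorem of T is a theorem of S4 and S5).
K-tableau for the negation ~(((~q & ~p) -> <>(~q & ~p)) | <>r):
1. ~(((~q & ~p) -> <>(~q & ~p)) | <>r), 0
2. ~((~q & ~p) -> <>(~q & ~p)), 0
3. ~<>r, 0
4. ~q & ~p, 0
5. ~<>(~q & ~p), 0
6. ~q, 0
7. ~p, 0
Complete open branch: countermodel on a K-frame, so not valid in K.

T, S4, S5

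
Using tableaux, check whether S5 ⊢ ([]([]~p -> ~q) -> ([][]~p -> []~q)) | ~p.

Yes, valid

Tableau for the negation ~(([]([]~p -> ~q) -> ([][]~p -> []~q)) | ~p):
1. ~(([]([]~p -> ~q) -> ([][]~p -> []~q)) | ~p), w0
2. ~([]([]~p -> ~q) -> ([][]~p -> []~q)), w0
3. p, w0
4. []([]~p -> ~q), w0
5. ~([][]~p -> []~q), w0
6. [][]~p, w0
7. ~[]~q, w0
8. []~p -> ~q, w0
9. []~p, w0
10. ~p, w0
Accessibility: w0Rw0
Branch closes: p and ~p both at w0.
Every branch of the negation's tableau closes; the branch above is one of them.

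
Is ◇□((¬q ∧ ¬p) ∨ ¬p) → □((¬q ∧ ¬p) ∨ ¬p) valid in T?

Tableau for the negation ¬(◇□((¬q ∧ ¬p) ∨ ¬p) → □((¬q ∧ ¬p) ∨ ¬p)):
1. ¬(◇□((¬q ∧ ¬p) ∨ ¬p) → □((¬q ∧ ¬p) ∨ ¬p)), w0
2. ◇□((¬q ∧ ¬p) ∨ ¬p), w0
3. ¬□((¬q ∧ ¬p) ∨ ¬p), w0
4. □((¬q ∧ ¬p) ∨ ¬p), w1
5. (¬q ∧ ¬p) ∨ ¬p, w1
6. ¬p, w1
7. ¬((¬q ∧ ¬p) ∨ ¬p), w2
8. ¬(¬q ∧ ¬p), w2
9. p, w2
Accessibility: w0Rw0, w0Rw1, w0Rw2, w1Rw1, w2Rw2
The negation has an open branch (countermodel exists).

Not valid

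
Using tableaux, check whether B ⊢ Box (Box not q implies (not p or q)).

Tableau for the negation not Box (Box not q implies (not p or q)):
1. not Box (Box not q implies (not p or q)), u
2. not (Box not q implies (not p or q)), v
3. Box not q, v
4. not (not p or q), v
5. p, v
6. not q, v
7. not q, u
Accessibility: uRu, uRv, vRu, vRv
The negation has an open branch (countermodel exists).

Invalid (countermodel exists)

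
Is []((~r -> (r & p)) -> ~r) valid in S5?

Invalid (countermodel exists)

Tableau for the negation ~[]((~r -> (r & p)) -> ~r):
1. ~[]((~r -> (r & p)) -> ~r), 0
2. ~((~r -> (r & p)) -> ~r), 1
3. ~r -> (r & p), 1
4. r, 1
5. r & p, 1
6. p, 1
Accessibility: 0R0, 0R1, 1R0, 1R1
The negation has an open branch (countermodel exists).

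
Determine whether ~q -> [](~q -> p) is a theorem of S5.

Tableau for the negation ~(~q -> [](~q -> p)):
1. ~(~q -> [](~q -> p)), 0
2. ~q, 0   [~->-rule on 1]
3. ~[](~q -> p), 0   [~->-rule on 1]
4. ~(~q -> p), 1   [~[]-rule on 3: fresh world 1, 0R1]
5. ~q, 1   [~->-rule on 4]
6. ~p, 1   [~->-rule on 4]
Accessibility: 0R0, 0R1, 1R0, 1R1
The negation has an open branch (countermodel exists).

Not valid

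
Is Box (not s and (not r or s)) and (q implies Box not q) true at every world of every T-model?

No, not valid

Tableau for the negation not (Box (not s and (not r or s)) and (q implies Box not q)):
1. not (Box (not s and (not r or s)) and (q implies Box not q)), 0
2. not (q implies Box not q), 0   [neg-and-rule on 1 (branches; this branch)]
3. q, 0   [neg-implies-rule on 2]
4. not Box not q, 0   [neg-implies-rule on 2]
5. q, 1   [neg-Box-rule on 4: fresh world 1, 0R1]
Accessibility: 0R0, 0R1, 1R1
The negation has an open branch (countermodel exists).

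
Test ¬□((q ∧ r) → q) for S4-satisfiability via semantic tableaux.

No, unsatisfiable

1. ¬□((q ∧ r) → q), w0
2. ¬((q ∧ r) → q), w1
3. q ∧ r, w1
4. ¬q, w1
5. q, w1
6. r, w1
Accessibility: w0Rw0, w0Rw1, w1Rw1
Branch closes: q and ¬q both at w1.
(One branch shown.) All branches close.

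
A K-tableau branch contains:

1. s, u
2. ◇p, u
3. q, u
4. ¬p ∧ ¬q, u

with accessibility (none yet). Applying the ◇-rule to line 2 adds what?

a fresh world v with uRv, and p at v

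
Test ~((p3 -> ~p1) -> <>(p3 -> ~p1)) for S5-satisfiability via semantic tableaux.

1. ~((p3 -> ~p1) -> <>(p3 -> ~p1)), w0
2. p3 -> ~p1, w0
3. ~<>(p3 -> ~p1), w0
4. ~(p3 -> ~p1), w0
5. p3, w0
6. p1, w0
7. ~p1, w0
Accessibility: w0Rw0
Branch closes: p1 and ~p1 both at w0.
Every branch closes; the branch above is one of them.

No, unsatisfiable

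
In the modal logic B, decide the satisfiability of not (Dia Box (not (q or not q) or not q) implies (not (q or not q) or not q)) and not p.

Unsatisfiable (every branch closes)

1. not (Dia Box (not (q or not q) or not q) implies (not (q or not q) or not q)) and not p, 0
2. not (Dia Box (not (q or not q) or not q) implies (not (q or not q) or not q)), 0   [and-rule on 1]
3. not p, 0   [and-rule on 1]
4. Dia Box (not (q or not q) or not q), 0   [neg-implies-rule on 2]
5. not (not (q or not q) or not q), 0   [neg-implies-rule on 2]
6. q or not q, 0   [neg-or-rule on 5]
7. q, 0   [neg-or-rule on 5]
8. Box (not (q or not q) or not q), 1   [Dia-rule on 4: fresh world 1, 0R1]
9. not (q or not q) or not q, 0   [Box-rule on 8 via 1R0]
10. not (q or not q) or not q, 1   [Box-rule on 8 via 1R1]
11. not (q or not q), 0   [or-rule on 9 (branches; this branch)]
12. not q, 0   [neg-or-rule on 11]
Accessibility: 0R0, 0R1, 1R0, 1R1
Branch closes: q and not q both at 0.
Every branch closes; the branch above is one of them.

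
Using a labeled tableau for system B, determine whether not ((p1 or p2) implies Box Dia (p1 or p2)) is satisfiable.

1. not ((p1 or p2) implies Box Dia (p1 or p2)), 0
2. p1 or p2, 0
3. not Box Dia (p1 or p2), 0
4. p2, 0
5. not Dia (p1 or p2), 1
6. not (p1 or p2), 0
7. not p1, 0
8. not p2, 0
Accessibility: 0R0, 0R1, 1R0, 1R1
Branch closes: p2 and not p2 both at 0.
All branches of the tableau close; one closing branch shown above.

No, unsatisfiable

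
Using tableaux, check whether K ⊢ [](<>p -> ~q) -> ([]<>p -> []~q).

Valid

Tableau for the negation ~([](<>p -> ~q) -> ([]<>p -> []~q)):
1. ~([](<>p -> ~q) -> ([]<>p -> []~q)), u
2. [](<>p -> ~q), u
3. ~([]<>p -> []~q), u
4. []<>p, u
5. ~[]~q, u
6. q, v
7. <>p -> ~q, v
8. <>p, v
9. ~<>p, v
10. p, w
11. ~p, w
Accessibility: uRv, vRw
Branch closes: p and ~p both at w.
All branches of the negation close; one closing branch shown above.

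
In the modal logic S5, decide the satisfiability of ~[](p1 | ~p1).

Unsatisfiable (every branch closes)

1. ~[](p1 | ~p1), w0
2. ~(p1 | ~p1), w1
3. ~p1, w1
4. p1, w1
Accessibility: w0Rw0, w0Rw1, w1Rw0, w1Rw1
Branch closes: p1 and ~p1 both at w1.
Every branch closes; the branch above is one of them.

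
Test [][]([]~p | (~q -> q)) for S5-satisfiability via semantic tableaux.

1. [][]([]~p | (~q -> q)), 0
2. []([]~p | (~q -> q)), 0
3. []~p | (~q -> q), 0
4. ~q -> q, 0
5. q, 0
Accessibility: 0R0

Satisfiable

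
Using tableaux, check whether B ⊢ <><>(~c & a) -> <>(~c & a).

Invalid (countermodel exists)

Tableau for the negation ~(<><>(~c & a) -> <>(~c & a)):
1. ~(<><>(~c & a) -> <>(~c & a)), u
2. <><>(~c & a), u   [~->-rule on 1]
3. ~<>(~c & a), u   [~->-rule on 1]
4. ~(~c & a), u   [~<>-rule on 3 via uRu]
5. ~a, u   [~&-rule on 4 (branches; this branch)]
6. <>(~c & a), v   [<>-rule on 2: fresh world v, uRv]
7. ~(~c & a), v   [~<>-rule on 3 via uRv]
8. ~a, v   [~&-rule on 7 (branches; this branch)]
9. ~c & a, w   [<>-rule on 6: fresh world w, vRw]
10. ~c, w   [&-rule on 9]
11. a, w   [&-rule on 9]
Accessibility: uRu, uRv, vRu, vRv, vRw, wRv, wRw
The negation has an open branch (countermodel exists).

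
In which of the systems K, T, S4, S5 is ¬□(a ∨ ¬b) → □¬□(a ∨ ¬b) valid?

S5

S5-tableau for the negation ¬(¬□(a ∨ ¬b) → □¬□(a ∨ ¬b)):
1. ¬(¬□(a ∨ ¬b) → □¬□(a ∨ ¬b)), 0
2. ¬□(a ∨ ¬b), 0   [¬→-rule on 1]
3. ¬□¬□(a ∨ ¬b), 0   [¬→-rule on 1]
4. ¬(a ∨ ¬b), 1   [¬□-rule on 2: fresh world 1, 0R1]
5. ¬a, 1   [¬∨-rule on 4]
6. b, 1   [¬∨-rule on 4]
7. □(a ∨ ¬b), 2   [¬□-rule on 3: fresh world 2, 0R2]
8. a ∨ ¬b, 0   [□-rule on 7 via 2R0]
9. a ∨ ¬b, 1   [□-rule on 7 via 2R1]
10. a ∨ ¬b, 2   [□-rule on 7 via 2R2]
11. ¬b, 0   [∨-rule on 8 (branches; this branch)]
12. ¬b, 1   [∨-rule on 9 (branches; this branch)]
Accessibility: 0R0, 0R1, 0R2, 1R0, 1R1, 1R2, 2R0, 2R1, 2R2
Branch closes: b and ¬b both at 1.
Every branch closes (one shown): valid in S5.
S4-tableau for the negation ¬(¬□(a ∨ ¬b) → □¬□(a ∨ ¬b)):
1. ¬(¬□(a ∨ ¬b) → □¬□(a ∨ ¬b)), 0
2. ¬□(a ∨ ¬b), 0   [¬→-rule on 1]
3. ¬□¬□(a ∨ ¬b), 0   [¬→-rule on 1]
4. ¬(a ∨ ¬b), 1   [¬□-rule on 2: fresh world 1, 0R1]
5. ¬a, 1   [¬∨-rule on 4]
6. b, 1   [¬∨-rule on 4]
7. □(a ∨ ¬b), 2   [¬□-rule on 3: fresh world 2, 0R2]
8. a ∨ ¬b, 2   [□-rule on 7 via 2R2]
9. ¬b, 2   [∨-rule on 8 (branches; this branch)]
Accessibility: 0R0, 0R1, 0R2, 1R1, 2R2
Complete open branch: countermodel on an S4-frame, so not valid in S4, nor in K, T (the same frame is also a K-frame and a T-frame).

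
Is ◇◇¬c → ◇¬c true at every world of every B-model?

Not valid

Tableau for the negation ¬(◇◇¬c → ◇¬c):
1. ¬(◇◇¬c → ◇¬c), u
2. ◇◇¬c, u
3. ¬◇¬c, u
4. c, u
5. ◇¬c, v
6. c, v
7. ¬c, w
Accessibility: uRu, uRv, vRu, vRv, vRw, wRv, wRw
The negation has an open branch (countermodel exists).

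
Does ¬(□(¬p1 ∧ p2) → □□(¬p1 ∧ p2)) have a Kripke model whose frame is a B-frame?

1. ¬(□(¬p1 ∧ p2) → □□(¬p1 ∧ p2)), 0
2. □(¬p1 ∧ p2), 0
3. ¬□□(¬p1 ∧ p2), 0
4. ¬p1 ∧ p2, 0
5. ¬p1, 0
6. p2, 0
7. ¬□(¬p1 ∧ p2), 1
8. ¬p1 ∧ p2, 1
9. ¬p1, 1
10. p2, 1
11. ¬(¬p1 ∧ p2), 2
12. ¬p2, 2
Accessibility: 0R0, 0R1, 1R0, 1R1, 1R2, 2R1, 2R2

Yes, satisfiable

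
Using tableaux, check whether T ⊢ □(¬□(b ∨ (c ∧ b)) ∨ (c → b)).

Valid

Tableau for the negation ¬□(¬□(b ∨ (c ∧ b)) ∨ (c → b)):
1. ¬□(¬□(b ∨ (c ∧ b)) ∨ (c → b)), 0
2. ¬(¬□(b ∨ (c ∧ b)) ∨ (c → b)), 1
3. □(b ∨ (c ∧ b)), 1
4. ¬(c → b), 1
5. c, 1
6. ¬b, 1
7. b ∨ (c ∧ b), 1
8. c ∧ b, 1
9. b, 1
Accessibility: 0R0, 0R1, 1R1
Branch closes: b and ¬b both at 1.
All branches of the negation close; one closing branch shown above.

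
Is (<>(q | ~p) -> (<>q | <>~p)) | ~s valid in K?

Tableau for the negation ~((<>(q | ~p) -> (<>q | <>~p)) | ~s):
1. ~((<>(q | ~p) -> (<>q | <>~p)) | ~s), w0
2. ~(<>(q | ~p) -> (<>q | <>~p)), w0
3. s, w0
4. <>(q | ~p), w0
5. ~(<>q | <>~p), w0
6. ~<>q, w0
7. ~<>~p, w0
8. q | ~p, w1
9. ~q, w1
10. p, w1
11. ~p, w1
Accessibility: w0Rw1
Branch closes: p and ~p both at w1.
Every branch of the negation's tableau closes; the branch above is one of them.

Valid in K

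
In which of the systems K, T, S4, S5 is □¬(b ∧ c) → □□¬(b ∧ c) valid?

S4, S5

S4-tableau for the negation ¬(□¬(b ∧ c) → □□¬(b ∧ c)):
1. ¬(□¬(b ∧ c) → □□¬(b ∧ c)), u
2. □¬(b ∧ c), u
3. ¬□□¬(b ∧ c), u
4. ¬(b ∧ c), u
5. ¬c, u
6. ¬□¬(b ∧ c), v
7. ¬(b ∧ c), v
8. ¬c, v
9. b ∧ c, w
10. b, w
11. c, w
12. ¬(b ∧ c), w
13. ¬c, w
Accessibility: uRu, uRv, uRw, vRv, vRw, wRw
Branch closes: c and ¬c both at w.
Every branch closes (one shown): valid in S4, hence also in S5 (every theorem of S4 is a theorem of S5).
T-tableau for the negation ¬(□¬(b ∧ c) → □□¬(b ∧ c)):
1. ¬(□¬(b ∧ c) → □□¬(b ∧ c)), u
2. □¬(b ∧ c), u
3. ¬□□¬(b ∧ c), u
4. ¬(b ∧ c), u
5. ¬c, u
6. ¬□¬(b ∧ c), v
7. ¬(b ∧ c), v
8. ¬c, v
9. b ∧ c, w
10. b, w
11. c, w
Accessibility: uRu, uRv, vRv, vRw, wRw
Complete open branch: countermodel on a T-frame, so not valid in T, nor in K (the same frame is also a K-frame).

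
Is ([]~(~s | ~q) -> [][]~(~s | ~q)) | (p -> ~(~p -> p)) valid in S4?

Valid in S4

Tableau for the negation ~(([]~(~s | ~q) -> [][]~(~s | ~q)) | (p -> ~(~p -> p))):
1. ~(([]~(~s | ~q) -> [][]~(~s | ~q)) | (p -> ~(~p -> p))), 0
2. ~([]~(~s | ~q) -> [][]~(~s | ~q)), 0   [~|-rule on 1]
3. ~(p -> ~(~p -> p)), 0   [~|-rule on 1]
4. []~(~s | ~q), 0   [~->-rule on 2]
5. ~[][]~(~s | ~q), 0   [~->-rule on 2]
6. p, 0   [~->-rule on 3]
7. ~p -> p, 0   [~->-rule on 3]
8. ~(~s | ~q), 0   [[]-rule on 4 via 0R0]
9. s, 0   [~|-rule on 8]
10. q, 0   [~|-rule on 8]
11. ~[]~(~s | ~q), 1   [~[]-rule on 5: fresh world 1, 0R1]
12. ~(~s | ~q), 1   [[]-rule on 4 via 0R1]
13. s, 1   [~|-rule on 12]
14. q, 1   [~|-rule on 12]
15. ~s | ~q, 2   [~[]-rule on 11: fresh world 2, 1R2]
16. ~(~s | ~q), 2   [[]-rule on 4 via 0R2]
17. s, 2   [~|-rule on 16]
18. q, 2   [~|-rule on 16]
19. ~q, 2   [|-rule on 15 (branches; this branch)]
Accessibility: 0R0, 0R1, 0R2, 1R1, 1R2, 2R2
Branch closes: q and ~q both at 2.
Every branch of the negation's tableau closes; the branch above is one of them.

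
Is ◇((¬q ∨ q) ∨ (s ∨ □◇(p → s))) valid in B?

Yes, valid

Tableau for the negation ¬◇((¬q ∨ q) ∨ (s ∨ □◇(p → s))):
1. ¬◇((¬q ∨ q) ∨ (s ∨ □◇(p → s))), w0
2. ¬((¬q ∨ q) ∨ (s ∨ □◇(p → s))), w0   [¬◇-rule on 1 via w0Rw0]
3. ¬(¬q ∨ q), w0   [¬∨-rule on 2]
4. ¬(s ∨ □◇(p → s)), w0   [¬∨-rule on 2]
5. q, w0   [¬∨-rule on 3]
6. ¬q, w0   [¬∨-rule on 3]
Accessibility: w0Rw0
Branch closes: q and ¬q both at w0.
All branches of the negation close; one closing branch shown above.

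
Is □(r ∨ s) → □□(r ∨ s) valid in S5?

Tableau for the negation ¬(□(r ∨ s) → □□(r ∨ s)):
1. ¬(□(r ∨ s) → □□(r ∨ s)), w0
2. □(r ∨ s), w0
3. ¬□□(r ∨ s), w0
4. r ∨ s, w0
5. s, w0
6. ¬□(r ∨ s), w1
7. r ∨ s, w1
8. s, w1
9. ¬(r ∨ s), w2
10. ¬r, w2
11. ¬s, w2
12. r ∨ s, w2
13. s, w2
Accessibility: w0Rw0, w0Rw1, w0Rw2, w1Rw0, w1Rw1, w1Rw2, w2Rw0, w2Rw1, w2Rw2
Branch closes: s and ¬s both at w2.
All branches of the negation close; one closing branch shown above.

Valid in S5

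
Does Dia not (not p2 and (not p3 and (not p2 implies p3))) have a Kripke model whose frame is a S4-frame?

1. Dia not (not p2 and (not p3 and (not p2 implies p3))), 0
2. not (not p2 and (not p3 and (not p2 implies p3))), 1
3. not (not p3 and (not p2 implies p3)), 1
4. not (not p2 implies p3), 1
5. not p2, 1
6. not p3, 1
Accessibility: 0R0, 0R1, 1R1

Satisfiable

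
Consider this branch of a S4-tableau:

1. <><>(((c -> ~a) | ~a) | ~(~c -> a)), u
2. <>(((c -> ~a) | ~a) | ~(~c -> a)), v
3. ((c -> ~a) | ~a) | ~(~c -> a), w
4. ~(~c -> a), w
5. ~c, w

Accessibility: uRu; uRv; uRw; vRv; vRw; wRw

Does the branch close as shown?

Not closed

No world carries both an atom and its negation.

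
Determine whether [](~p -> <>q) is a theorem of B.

Tableau for the negation ~[](~p -> <>q):
1. ~[](~p -> <>q), 0
2. ~(~p -> <>q), 1   [~[]-rule on 1: fresh world 1, 0R1]
3. ~p, 1   [~->-rule on 2]
4. ~<>q, 1   [~->-rule on 2]
5. ~q, 0   [~<>-rule on 4 via 1R0]
6. ~q, 1   [~<>-rule on 4 via 1R1]
Accessibility: 0R0, 0R1, 1R0, 1R1
The negation has an open branch (countermodel exists).

No, not valid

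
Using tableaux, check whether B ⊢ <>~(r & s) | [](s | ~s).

Tableau for the negation ~(<>~(r & s) | [](s | ~s)):
1. ~(<>~(r & s) | [](s | ~s)), u
2. ~<>~(r & s), u   [~|-rule on 1]
3. ~[](s | ~s), u   [~|-rule on 1]
4. r & s, u   [~<>-rule on 2 via uRu]
5. r, u   [&-rule on 4]
6. s, u   [&-rule on 4]
7. ~(s | ~s), v   [~[]-rule on 3: fresh world v, uRv]
8. ~s, v   [~|-rule on 7]
9. s, v   [~|-rule on 7]
Accessibility: uRu, uRv, vRu, vRv
Branch closes: s and ~s both at v.
All branches of the negation close; one closing branch shown above.

Yes, valid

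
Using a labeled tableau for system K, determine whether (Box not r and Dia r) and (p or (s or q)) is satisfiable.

Unsatisfiable (every branch closes)

1. (Box not r and Dia r) and (p or (s or q)), 0
2. Box not r and Dia r, 0
3. p or (s or q), 0
4. Box not r, 0
5. Dia r, 0
6. s or q, 0
7. q, 0
8. r, 1
9. not r, 1
Accessibility: 0R1
Branch closes: r and not r both at 1.
Every branch closes; the branch above is one of them.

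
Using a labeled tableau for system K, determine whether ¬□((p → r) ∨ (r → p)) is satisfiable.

Unsatisfiable (every branch closes)

1. ¬□((p → r) ∨ (r → p)), u
2. ¬((p → r) ∨ (r → p)), v
3. ¬(p → r), v
4. ¬(r → p), v
5. p, v
6. ¬r, v
7. r, v
8. ¬p, v
Accessibility: uRv
Branch closes: r and ¬r both at v.
(One branch shown.) All branches close.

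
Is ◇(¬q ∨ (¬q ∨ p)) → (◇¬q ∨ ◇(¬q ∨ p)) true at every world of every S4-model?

Tableau for the negation ¬(◇(¬q ∨ (¬q ∨ p)) → (◇¬q ∨ ◇(¬q ∨ p))):
1. ¬(◇(¬q ∨ (¬q ∨ p)) → (◇¬q ∨ ◇(¬q ∨ p))), w0
2. ◇(¬q ∨ (¬q ∨ p)), w0
3. ¬(◇¬q ∨ ◇(¬q ∨ p)), w0
4. ¬◇¬q, w0
5. ¬◇(¬q ∨ p), w0
6. q, w0
7. ¬(¬q ∨ p), w0
8. ¬p, w0
9. ¬q ∨ (¬q ∨ p), w1
10. q, w1
11. ¬(¬q ∨ p), w1
12. ¬p, w1
13. ¬q ∨ p, w1
14. p, w1
Accessibility: w0Rw0, w0Rw1, w1Rw1
Branch closes: p and ¬p both at w1.
All branches of the negation close; one closing branch shown above.

Valid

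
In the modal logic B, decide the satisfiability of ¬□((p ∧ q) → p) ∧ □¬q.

1. ¬□((p ∧ q) → p) ∧ □¬q, 0
2. ¬□((p ∧ q) → p), 0
3. □¬q, 0
4. ¬q, 0
5. ¬((p ∧ q) → p), 1
6. p ∧ q, 1
7. ¬p, 1
8. p, 1
9. q, 1
Accessibility: 0R0, 0R1, 1R0, 1R1
Branch closes: p and ¬p both at 1.
(One branch shown.) All branches close.

No, unsatisfiable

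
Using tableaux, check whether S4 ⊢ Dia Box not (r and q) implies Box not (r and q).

Tableau for the negation not (Dia Box not (r and q) implies Box not (r and q)):
1. not (Dia Box not (r and q) implies Box not (r and q)), w0
2. Dia Box not (r and q), w0
3. not Box not (r and q), w0
4. Box not (r and q), w1
5. not (r and q), w1
6. not q, w1
7. r and q, w2
8. r, w2
9. q, w2
Accessibility: w0Rw0, w0Rw1, w0Rw2, w1Rw1, w2Rw2
The negation has an open branch (countermodel exists).

Not valid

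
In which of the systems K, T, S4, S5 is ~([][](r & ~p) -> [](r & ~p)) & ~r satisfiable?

T-tableau for the formula:
1. ~([][](r & ~p) -> [](r & ~p)) & ~r, w0
2. ~([][](r & ~p) -> [](r & ~p)), w0   [&-rule on 1]
3. ~r, w0   [&-rule on 1]
4. [][](r & ~p), w0   [~->-rule on 2]
5. ~[](r & ~p), w0   [~->-rule on 2]
6. [](r & ~p), w0   [[]-rule on 4 via w0Rw0]
7. r & ~p, w0   [[]-rule on 6 via w0Rw0]
8. r, w0   [&-rule on 7]
9. ~p, w0   [&-rule on 7]
Accessibility: w0Rw0
Branch closes: r and ~r both at w0.
Every branch closes (one shown): unsatisfiable in T, hence also in S4, S5 (every S4/S5-frame is a T-frame).
K-tableau for the formula:
1. ~([][](r & ~p) -> [](r & ~p)) & ~r, w0
2. ~([][](r & ~p) -> [](r & ~p)), w0   [&-rule on 1]
3. ~r, w0   [&-rule on 1]
4. [][](r & ~p), w0   [~->-rule on 2]
5. ~[](r & ~p), w0   [~->-rule on 2]
6. ~(r & ~p), w1   [~[]-rule on 5: fresh world w1, w0Rw1]
7. [](r & ~p), w1   [[]-rule on 4 via w0Rw1]
8. p, w1   [~&-rule on 6 (branches; this branch)]
Accessibility: w0Rw1
Complete open branch: satisfiable in K.

K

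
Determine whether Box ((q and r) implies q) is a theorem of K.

Valid in K

Tableau for the negation not Box ((q and r) implies q):
1. not Box ((q and r) implies q), w0
2. not ((q and r) implies q), w1
3. q and r, w1
4. not q, w1
5. q, w1
6. r, w1
Accessibility: w0Rw1
Branch closes: q and not q both at w1.
Every branch of the negation's tableau closes; the branch above is one of them.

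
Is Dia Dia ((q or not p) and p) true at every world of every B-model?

No, not valid

Tableau for the negation not Dia Dia ((q or not p) and p):
1. not Dia Dia ((q or not p) and p), 0
2. not Dia ((q or not p) and p), 0
3. not ((q or not p) and p), 0
4. not p, 0
Accessibility: 0R0
The negation has an open branch (countermodel exists).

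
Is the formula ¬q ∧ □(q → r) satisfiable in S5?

1. ¬q ∧ □(q → r), u
2. ¬q, u
3. □(q → r), u
4. q → r, u
5. r, u
Accessibility: uRu

Satisfiable (open branch found)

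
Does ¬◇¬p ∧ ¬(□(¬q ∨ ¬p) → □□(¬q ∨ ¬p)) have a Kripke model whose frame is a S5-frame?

1. ¬◇¬p ∧ ¬(□(¬q ∨ ¬p) → □□(¬q ∨ ¬p)), 0
2. ¬◇¬p, 0
3. ¬(□(¬q ∨ ¬p) → □□(¬q ∨ ¬p)), 0
4. □(¬q ∨ ¬p), 0
5. ¬□□(¬q ∨ ¬p), 0
6. p, 0
7. ¬q ∨ ¬p, 0
8. ¬q, 0
9. ¬□(¬q ∨ ¬p), 1
10. p, 1
11. ¬q ∨ ¬p, 1
12. ¬q, 1
13. ¬(¬q ∨ ¬p), 2
14. q, 2
15. p, 2
16. ¬q ∨ ¬p, 2
17. ¬p, 2
Accessibility: 0R0, 0R1, 0R2, 1R0, 1R1, 1R2, 2R0, 2R1, 2R2
Branch closes: p and ¬p both at 2.
(One branch shown.) All branches close.

Unsatisfiable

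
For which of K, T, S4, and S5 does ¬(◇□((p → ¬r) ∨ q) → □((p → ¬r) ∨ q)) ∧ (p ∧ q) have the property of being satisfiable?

S5-tableau for the formula:
1. ¬(◇□((p → ¬r) ∨ q) → □((p → ¬r) ∨ q)) ∧ (p ∧ q), w0
2. ¬(◇□((p → ¬r) ∨ q) → □((p → ¬r) ∨ q)), w0
3. p ∧ q, w0
4. ◇□((p → ¬r) ∨ q), w0
5. ¬□((p → ¬r) ∨ q), w0
6. p, w0
7. q, w0
8. □((p → ¬r) ∨ q), w1
9. (p → ¬r) ∨ q, w0
10. (p → ¬r) ∨ q, w1
11. p → ¬r, w0
12. p → ¬r, w1
13. ¬r, w0
14. ¬r, w1
15. ¬((p → ¬r) ∨ q), w2
16. ¬(p → ¬r), w2
17. ¬q, w2
18. p, w2
19. r, w2
20. (p → ¬r) ∨ q, w2
21. p → ¬r, w2
22. ¬r, w2
Accessibility: w0Rw0, w0Rw1, w0Rw2, w1Rw0, w1Rw1, w1Rw2, w2Rw0, w2Rw1, w2Rw2
Branch closes: r and ¬r both at w2.
Every branch closes (one shown): unsatisfiable in S5.
S4-tableau for the formula:
1. ¬(◇□((p → ¬r) ∨ q) → □((p → ¬r) ∨ q)) ∧ (p ∧ q), w0
2. ¬(◇□((p → ¬r) ∨ q) → □((p → ¬r) ∨ q)), w0
3. p ∧ q, w0
4. ◇□((p → ¬r) ∨ q), w0
5. ¬□((p → ¬r) ∨ q), w0
6. p, w0
7. q, w0
8. □((p → ¬r) ∨ q), w1
9. (p → ¬r) ∨ q, w1
10. q, w1
11. ¬((p → ¬r) ∨ q), w2
12. ¬(p → ¬r), w2
13. ¬q, w2
14. p, w2
15. r, w2
Accessibility: w0Rw0, w0Rw1, w0Rw2, w1Rw1, w2Rw2
Complete open branch: satisfiable in S4, hence also in K, T (this S4-model is also a K-model and a T-model).

K, T, S4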